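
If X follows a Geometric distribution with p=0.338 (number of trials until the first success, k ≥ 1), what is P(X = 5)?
0.064916

We have X ~ Geometric(p=0.338) (number of trials until the first success, k ≥ 1).

For a Geometric distribution, the PMF gives us the probability of each outcome.

Using the PMF formula:
P(X = 5) = 0.064916

Rounded to 4 decimal places: 0.0649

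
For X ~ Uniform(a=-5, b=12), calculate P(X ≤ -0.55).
0.261765

We have X ~ Uniform(a=-5, b=12).

The CDF gives us P(X ≤ k).

Using the CDF:
P(X ≤ -0.55) = 0.261765

This means there's approximately a 26.2% chance that X is at most -0.55.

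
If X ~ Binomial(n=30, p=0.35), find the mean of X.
10.5000

We have X ~ Binomial(n=30, p=0.35).

For a Binomial distribution with n=30, p=0.35:
E[X] = 10.5000

This is the expected (average) value of X.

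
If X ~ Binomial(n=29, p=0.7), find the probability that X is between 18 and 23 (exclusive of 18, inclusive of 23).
0.677636

We have X ~ Binomial(n=29, p=0.7).

To find P(18 < X ≤ 23), we use:
P(18 < X ≤ 23) = P(X ≤ 23) - P(X ≤ 18)
                 = F(23) - F(18)
                 = 0.906820 - 0.229183
                 = 0.677636

So there's approximately a 67.8% chance that X falls in this range.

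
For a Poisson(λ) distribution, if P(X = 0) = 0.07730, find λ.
λ = 2.5601

For a Poisson(λ) distribution, the PMF at 0 is:
P(X = 0) = λ^0 e^(-λ) / 0! = e^(-λ)

Given P(X = 0) = 0.07730:
e^(-λ) = 0.07730
-λ = ln(0.07730)
λ = -ln(0.07730) = 2.5601

Verification: e^(-2.5601) = 0.07730 ✓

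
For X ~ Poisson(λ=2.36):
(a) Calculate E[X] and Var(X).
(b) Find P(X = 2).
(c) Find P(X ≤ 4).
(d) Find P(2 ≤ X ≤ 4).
(a) E[X] = 2.3600, Var(X) = 2.3600
(b) P(X = 2) = 0.262941
(c) P(X ≤ 4) = 0.909081
(d) P(2 ≤ X ≤ 4) = 0.591829

We have X ~ Poisson(λ=2.36).

(a) Moments:
E[X] = 2.3600
Var(X) = 2.3600
σ = √Var(X) = 1.5362

(b) Point probability using PMF:
P(X = 2) = 0.262941

(c) Cumulative probability using CDF:
P(X ≤ 4) = F(4) = 0.909081

(d) Range probability:
P(2 ≤ X ≤ 4) = P(X ≤ 4) - P(X ≤ 1)
                   = F(4) - F(1)
                   = 0.909081 - 0.317252
                   = 0.591829

This means approximately 59.2% of outcomes fall in the interval [2, 4].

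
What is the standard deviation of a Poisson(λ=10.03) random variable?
3.1670

We have X ~ Poisson(λ=10.03).

For a Poisson distribution with λ=10.03:
σ = √Var(X) = 3.1670

The standard deviation is the square root of the variance.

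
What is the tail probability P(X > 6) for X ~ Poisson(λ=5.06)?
0.246641

We have X ~ Poisson(λ=5.06).

P(X > 6) = 1 - P(X ≤ 6)
                = 1 - F(6)
                = 1 - 0.753359
                = 0.246641

So there's approximately a 24.7% chance that X exceeds 6.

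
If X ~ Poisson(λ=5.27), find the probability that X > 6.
0.278266

We have X ~ Poisson(λ=5.27).

P(X > 6) = 1 - P(X ≤ 6)
                = 1 - F(6)
                = 1 - 0.721734
                = 0.278266

So there's approximately a 27.8% chance that X exceeds 6.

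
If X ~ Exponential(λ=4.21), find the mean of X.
0.2375

We have X ~ Exponential(λ=4.21).

For an Exponential distribution with λ=4.21:
E[X] = 0.2375

This is the expected (average) value of X.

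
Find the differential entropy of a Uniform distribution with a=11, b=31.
2.9957 nats

We have X ~ Uniform(a=11, b=31).

The differential entropy measures the uncertainty or information content of the distribution.

For a Uniform distribution with a=11, b=31:
h(X) = 2.9957 nats

(In bits, this would be 4.3219 bits.)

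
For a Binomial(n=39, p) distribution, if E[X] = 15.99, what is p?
p = 0.41

For a Binomial(n, p) distribution:
E[X] = n × p

Given n = 39 and E[X] = 15.99:
15.99 = 39 × p
p = 15.99 / 39 = 0.41

Verification: Binomial(39, 0.41) has E[X] = 15.99 ✓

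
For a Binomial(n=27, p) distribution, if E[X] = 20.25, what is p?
p = 0.75

For a Binomial(n, p) distribution:
E[X] = n × p

Given n = 27 and E[X] = 20.25:
20.25 = 27 × p
p = 20.25 / 27 = 0.75

Verification: Binomial(27, 0.75) has E[X] = 20.25 ✓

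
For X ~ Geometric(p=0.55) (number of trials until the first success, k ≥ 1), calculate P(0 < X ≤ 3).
0.908875

We have X ~ Geometric(p=0.55) (number of trials until the first success, k ≥ 1).

To find P(0 < X ≤ 3), we use:
P(0 < X ≤ 3) = P(X ≤ 3) - P(X ≤ 0)
                 = F(3) - F(0)
                 = 0.908875 - 0.000000
                 = 0.908875

So there's approximately a 90.9% chance that X falls in this range.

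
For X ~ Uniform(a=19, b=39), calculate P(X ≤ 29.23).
0.511500

We have X ~ Uniform(a=19, b=39).

The CDF gives us P(X ≤ k).

Using the CDF:
P(X ≤ 29.23) = 0.511500

This means there's approximately a 51.2% chance that X is at most 29.23.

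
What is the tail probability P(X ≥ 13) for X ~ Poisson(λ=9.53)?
0.166113

We have X ~ Poisson(λ=9.53).

For discrete distributions, P(X ≥ 13) = 1 - P(X ≤ 12).

P(X ≤ 12) = 0.833887
P(X ≥ 13) = 1 - 0.833887 = 0.166113

So there's approximately a 16.6% chance that X is at least 13.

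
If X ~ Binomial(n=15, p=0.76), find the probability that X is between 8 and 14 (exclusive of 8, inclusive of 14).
0.937368

We have X ~ Binomial(n=15, p=0.76).

To find P(8 < X ≤ 14), we use:
P(8 < X ≤ 14) = P(X ≤ 14) - P(X ≤ 8)
                 = F(14) - F(8)
                 = 0.983699 - 0.046332
                 = 0.937368

So there's approximately a 93.7% chance that X falls in this range.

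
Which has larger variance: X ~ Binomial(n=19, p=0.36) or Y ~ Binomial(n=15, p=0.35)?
X has larger variance (4.3776 > 3.4125)

Compute the variance for each distribution:

X ~ Binomial(n=19, p=0.36):
Var(X) = 4.3776

Y ~ Binomial(n=15, p=0.35):
Var(Y) = 3.4125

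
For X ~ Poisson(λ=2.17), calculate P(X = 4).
0.105489

We have X ~ Poisson(λ=2.17).

For a Poisson distribution, the PMF gives us the probability of each outcome.

Using the PMF formula:
P(X = 4) = 0.105489

Rounded to 4 decimal places: 0.1055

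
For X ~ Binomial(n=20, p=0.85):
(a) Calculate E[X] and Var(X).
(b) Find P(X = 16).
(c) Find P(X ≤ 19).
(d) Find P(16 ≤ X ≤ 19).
(a) E[X] = 17.0000, Var(X) = 2.5500
(b) P(X = 16) = 0.182122
(c) P(X ≤ 19) = 0.961240
(d) P(16 ≤ X ≤ 19) = 0.791087

We have X ~ Binomial(n=20, p=0.85).

(a) Moments:
E[X] = 17.0000
Var(X) = 2.5500
σ = √Var(X) = 1.5969

(b) Point probability using PMF:
P(X = 16) = 0.182122

(c) Cumulative probability using CDF:
P(X ≤ 19) = F(19) = 0.961240

(d) Range probability:
P(16 ≤ X ≤ 19) = P(X ≤ 19) - P(X ≤ 15)
                   = F(19) - F(15)
                   = 0.961240 - 0.170153
                   = 0.791087

This means approximately 79.1% of outcomes fall in the interval [16, 19].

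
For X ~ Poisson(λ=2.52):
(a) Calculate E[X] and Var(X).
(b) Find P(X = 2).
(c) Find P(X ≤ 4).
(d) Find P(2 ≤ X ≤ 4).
(a) E[X] = 2.5200, Var(X) = 2.5200
(b) P(X = 2) = 0.255475
(c) P(X ≤ 4) = 0.888490
(d) P(2 ≤ X ≤ 4) = 0.605272

We have X ~ Poisson(λ=2.52).

(a) Moments:
E[X] = 2.5200
Var(X) = 2.5200
σ = √Var(X) = 1.5875

(b) Point probability using PMF:
P(X = 2) = 0.255475

(c) Cumulative probability using CDF:
P(X ≤ 4) = F(4) = 0.888490

(d) Range probability:
P(2 ≤ X ≤ 4) = P(X ≤ 4) - P(X ≤ 1)
                   = F(4) - F(1)
                   = 0.888490 - 0.283218
                   = 0.605272

This means approximately 60.5% of outcomes fall in the interval [2, 4].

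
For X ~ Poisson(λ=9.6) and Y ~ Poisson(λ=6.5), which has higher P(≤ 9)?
Y has higher probability (P(Y ≤ 9) = 0.8774 > P(X ≤ 9) = 0.5089)

Compute P(≤ 9) for each distribution:

X ~ Poisson(λ=9.6):
P(X ≤ 9) = 0.5089

Y ~ Poisson(λ=6.5):
P(Y ≤ 9) = 0.8774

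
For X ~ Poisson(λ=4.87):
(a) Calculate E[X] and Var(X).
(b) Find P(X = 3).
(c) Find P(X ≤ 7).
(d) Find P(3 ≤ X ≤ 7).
(a) E[X] = 4.8700, Var(X) = 4.8700
(b) P(X = 3) = 0.147714
(c) P(X ≤ 7) = 0.879849
(d) P(3 ≤ X ≤ 7) = 0.743812

We have X ~ Poisson(λ=4.87).

(a) Moments:
E[X] = 4.8700
Var(X) = 4.8700
σ = √Var(X) = 2.2068

(b) Point probability using PMF:
P(X = 3) = 0.147714

(c) Cumulative probability using CDF:
P(X ≤ 7) = F(7) = 0.879849

(d) Range probability:
P(3 ≤ X ≤ 7) = P(X ≤ 7) - P(X ≤ 2)
                   = F(7) - F(2)
                   = 0.879849 - 0.136037
                   = 0.743812

This means approximately 74.4% of outcomes fall in the interval [3, 7].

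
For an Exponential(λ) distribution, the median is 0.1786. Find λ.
λ = 3.8810

For X ~ Exponential(λ), the CDF is F(x) = 1 - e^(-λx).
The median m satisfies F(m) = 0.5:
1 - e^(-λm) = 0.5
e^(-λm) = 0.5
λm = ln(2)
m = ln(2) / λ

Given m = 0.1786:
λ = ln(2) / 0.1786 = 0.693147 / 0.1786 = 3.8810

Verification: ln(2) / 3.8810 = 0.1786 ✓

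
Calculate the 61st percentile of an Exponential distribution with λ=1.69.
0.5572

We have X ~ Exponential(λ=1.69).

We want to find x such that P(X ≤ x) = 0.61.

This is the 61st percentile, which means 61% of values fall below this point.

Using the inverse CDF (quantile function):
x = F⁻¹(0.61) = 0.5572

Verification: P(X ≤ 0.5572) = 0.61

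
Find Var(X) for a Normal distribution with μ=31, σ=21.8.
475.2400

We have X ~ Normal(μ=31, σ=21.8).

For a Normal distribution with μ=31, σ=21.8:
Var(X) = 475.2400

The variance measures the spread of the distribution around the mean.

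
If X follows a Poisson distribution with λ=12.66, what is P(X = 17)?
0.049219

We have X ~ Poisson(λ=12.66).

For a Poisson distribution, the PMF gives us the probability of each outcome.

Using the PMF formula:
P(X = 17) = 0.049219

Rounded to 4 decimal places: 0.0492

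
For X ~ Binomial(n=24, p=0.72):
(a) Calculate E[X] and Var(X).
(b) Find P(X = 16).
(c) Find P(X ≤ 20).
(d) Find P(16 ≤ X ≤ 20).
(a) E[X] = 17.2800, Var(X) = 4.8384
(b) P(X = 16) = 0.144927
(c) P(X ≤ 20) = 0.935544
(d) P(16 ≤ X ≤ 20) = 0.729633

We have X ~ Binomial(n=24, p=0.72).

(a) Moments:
E[X] = 17.2800
Var(X) = 4.8384
σ = √Var(X) = 2.1996

(b) Point probability using PMF:
P(X = 16) = 0.144927

(c) Cumulative probability using CDF:
P(X ≤ 20) = F(20) = 0.935544

(d) Range probability:
P(16 ≤ X ≤ 20) = P(X ≤ 20) - P(X ≤ 15)
                   = F(20) - F(15)
                   = 0.935544 - 0.205911
                   = 0.729633

This means approximately 73.0% of outcomes fall in the interval [16, 20].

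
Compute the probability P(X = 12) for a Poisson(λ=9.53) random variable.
0.085104

We have X ~ Poisson(λ=9.53).

For a Poisson distribution, the PMF gives us the probability of each outcome.

Using the PMF formula:
P(X = 12) = 0.085104

Rounded to 4 decimal places: 0.0851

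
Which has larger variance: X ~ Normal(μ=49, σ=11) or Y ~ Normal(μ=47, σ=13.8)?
Y has larger variance (190.4400 > 121.0000)

Compute the variance for each distribution:

X ~ Normal(μ=49, σ=11):
Var(X) = 121.0000

Y ~ Normal(μ=47, σ=13.8):
Var(Y) = 190.4400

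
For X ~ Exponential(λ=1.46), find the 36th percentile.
0.3057

We have X ~ Exponential(λ=1.46).

We want to find x such that P(X ≤ x) = 0.36.

This is the 36th percentile, which means 36% of values fall below this point.

Using the inverse CDF (quantile function):
x = F⁻¹(0.36) = 0.3057

Verification: P(X ≤ 0.3057) = 0.36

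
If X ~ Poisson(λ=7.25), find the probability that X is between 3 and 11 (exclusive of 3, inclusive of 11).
0.864911

We have X ~ Poisson(λ=7.25).

To find P(3 < X ≤ 11), we use:
P(3 < X ≤ 11) = P(X ≤ 11) - P(X ≤ 3)
                 = F(11) - F(3)
                 = 0.934540 - 0.069629
                 = 0.864911

So there's approximately a 86.5% chance that X falls in this range.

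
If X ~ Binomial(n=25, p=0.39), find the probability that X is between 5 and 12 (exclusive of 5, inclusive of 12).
0.833026

We have X ~ Binomial(n=25, p=0.39).

To find P(5 < X ≤ 12), we use:
P(5 < X ≤ 12) = P(X ≤ 12) - P(X ≤ 5)
                 = F(12) - F(5)
                 = 0.869686 - 0.036660
                 = 0.833026

So there's approximately a 83.3% chance that X falls in this range.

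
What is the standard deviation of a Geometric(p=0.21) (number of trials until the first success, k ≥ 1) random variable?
4.2325

We have X ~ Geometric(p=0.21) (number of trials until the first success, k ≥ 1).

For a Geometric distribution with p=0.21 (number of trials until the first success, k ≥ 1):
σ = √Var(X) = 4.2325

The standard deviation is the square root of the variance.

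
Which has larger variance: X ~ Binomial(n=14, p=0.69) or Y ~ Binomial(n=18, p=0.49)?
Y has larger variance (4.4982 > 2.9946)

Compute the variance for each distribution:

X ~ Binomial(n=14, p=0.69):
Var(X) = 2.9946

Y ~ Binomial(n=18, p=0.49):
Var(Y) = 4.4982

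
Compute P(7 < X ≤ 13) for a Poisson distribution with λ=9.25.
0.617410

We have X ~ Poisson(λ=9.25).

To find P(7 < X ≤ 13), we use:
P(7 < X ≤ 13) = P(X ≤ 13) - P(X ≤ 7)
                 = F(13) - F(7)
                 = 0.912852 - 0.295441
                 = 0.617410

So there's approximately a 61.7% chance that X falls in this range.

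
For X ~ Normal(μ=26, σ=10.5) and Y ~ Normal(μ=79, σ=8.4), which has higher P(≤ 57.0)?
X has higher probability (P(X ≤ 57.0) = 0.9984 > P(Y ≤ 57.0) = 0.0044)

Compute P(≤ 57.0) for each distribution:

X ~ Normal(μ=26, σ=10.5):
P(X ≤ 57.0) = 0.9984

Y ~ Normal(μ=79, σ=8.4):
P(Y ≤ 57.0) = 0.0044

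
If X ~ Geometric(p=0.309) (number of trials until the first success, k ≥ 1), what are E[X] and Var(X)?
E[X] = 3.2362, Var(X) = 7.2370

We have X ~ Geometric(p=0.309) (number of trials until the first success, k ≥ 1).

For a Geometric distribution with p=0.309 (number of trials until the first success, k ≥ 1):

Expected value:
E[X] = 3.2362

Variance:
Var(X) = 7.2370

Standard deviation:
σ = √Var(X) = 2.6902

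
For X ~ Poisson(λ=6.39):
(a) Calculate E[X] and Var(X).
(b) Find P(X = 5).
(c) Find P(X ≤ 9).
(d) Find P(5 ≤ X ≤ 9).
(a) E[X] = 6.3900, Var(X) = 6.3900
(b) P(X = 5) = 0.148998
(c) P(X ≤ 9) = 0.886622
(d) P(5 ≤ X ≤ 9) = 0.650389

We have X ~ Poisson(λ=6.39).

(a) Moments:
E[X] = 6.3900
Var(X) = 6.3900
σ = √Var(X) = 2.5278

(b) Point probability using PMF:
P(X = 5) = 0.148998

(c) Cumulative probability using CDF:
P(X ≤ 9) = F(9) = 0.886622

(d) Range probability:
P(5 ≤ X ≤ 9) = P(X ≤ 9) - P(X ≤ 4)
                   = F(9) - F(4)
                   = 0.886622 - 0.236234
                   = 0.650389

This means approximately 65.0% of outcomes fall in the interval [5, 9].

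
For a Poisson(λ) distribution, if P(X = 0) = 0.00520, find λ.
λ = 5.2591

For a Poisson(λ) distribution, the PMF at 0 is:
P(X = 0) = λ^0 e^(-λ) / 0! = e^(-λ)

Given P(X = 0) = 0.00520:
e^(-λ) = 0.00520
-λ = ln(0.00520)
λ = -ln(0.00520) = 5.2591

Verification: e^(-5.2591) = 0.00520 ✓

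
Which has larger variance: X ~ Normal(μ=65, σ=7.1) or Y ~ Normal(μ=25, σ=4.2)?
X has larger variance (50.4100 > 17.6400)

Compute the variance for each distribution:

X ~ Normal(μ=65, σ=7.1):
Var(X) = 50.4100

Y ~ Normal(μ=25, σ=4.2):
Var(Y) = 17.6400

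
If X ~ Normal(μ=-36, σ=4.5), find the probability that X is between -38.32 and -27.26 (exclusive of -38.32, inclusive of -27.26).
0.670862

We have X ~ Normal(μ=-36, σ=4.5).

To find P(-38.32 < X ≤ -27.26), we use:
P(-38.32 < X ≤ -27.26) = P(X ≤ -27.26) - P(X ≤ -38.32)
                 = F(-27.26) - F(-38.32)
                 = 0.973945 - 0.303082
                 = 0.670862

So there's approximately a 67.1% chance that X falls in this range.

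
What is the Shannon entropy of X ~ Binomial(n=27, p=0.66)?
2.3180 nats

We have X ~ Binomial(n=27, p=0.66).

The Shannon entropy measures the uncertainty or information content of the distribution.

For a Binomial distribution with n=27, p=0.66:
H(X) = 2.3180 nats

(In bits, this would be 3.3442 bits.)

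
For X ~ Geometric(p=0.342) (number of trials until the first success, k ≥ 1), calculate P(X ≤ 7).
0.946595

We have X ~ Geometric(p=0.342) (number of trials until the first success, k ≥ 1).

The CDF gives us P(X ≤ k).

Using the CDF:
P(X ≤ 7) = 0.946595

This means there's approximately a 94.7% chance that X is at most 7.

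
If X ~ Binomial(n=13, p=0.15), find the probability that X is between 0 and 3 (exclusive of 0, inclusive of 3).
0.761092

We have X ~ Binomial(n=13, p=0.15).

To find P(0 < X ≤ 3), we use:
P(0 < X ≤ 3) = P(X ≤ 3) - P(X ≤ 0)
                 = F(3) - F(0)
                 = 0.881997 - 0.120905
                 = 0.761092

So there's approximately a 76.1% chance that X falls in this range.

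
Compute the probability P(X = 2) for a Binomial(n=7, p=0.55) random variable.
0.117221

We have X ~ Binomial(n=7, p=0.55).

For a Binomial distribution, the PMF gives us the probability of each outcome.

Using the PMF formula:
P(X = 2) = 0.117221

Rounded to 4 decimal places: 0.1172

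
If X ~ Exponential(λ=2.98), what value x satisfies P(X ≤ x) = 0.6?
0.3075

We have X ~ Exponential(λ=2.98).

We want to find x such that P(X ≤ x) = 0.6.

This is the 60th percentile, which means 60% of values fall below this point.

Using the inverse CDF (quantile function):
x = F⁻¹(0.6) = 0.3075

Verification: P(X ≤ 0.3075) = 0.6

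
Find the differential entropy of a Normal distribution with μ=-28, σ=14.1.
4.0651 nats

We have X ~ Normal(μ=-28, σ=14.1).

The differential entropy measures the uncertainty or information content of the distribution.

For a Normal distribution with μ=-28, σ=14.1:
h(X) = 4.0651 nats

(In bits, this would be 5.8647 bits.)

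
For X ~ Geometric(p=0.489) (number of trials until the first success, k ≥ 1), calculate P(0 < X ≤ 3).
0.866567

We have X ~ Geometric(p=0.489) (number of trials until the first success, k ≥ 1).

To find P(0 < X ≤ 3), we use:
P(0 < X ≤ 3) = P(X ≤ 3) - P(X ≤ 0)
                 = F(3) - F(0)
                 = 0.866567 - 0.000000
                 = 0.866567

So there's approximately a 86.7% chance that X falls in this range.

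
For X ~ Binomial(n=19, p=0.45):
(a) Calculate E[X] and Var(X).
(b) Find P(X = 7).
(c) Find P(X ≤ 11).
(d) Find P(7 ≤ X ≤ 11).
(a) E[X] = 8.5500, Var(X) = 4.7025
(b) P(X = 7) = 0.144267
(c) P(X ≤ 11) = 0.912874
(d) P(7 ≤ X ≤ 11) = 0.740215

We have X ~ Binomial(n=19, p=0.45).

(a) Moments:
E[X] = 8.5500
Var(X) = 4.7025
σ = √Var(X) = 2.1685

(b) Point probability using PMF:
P(X = 7) = 0.144267

(c) Cumulative probability using CDF:
P(X ≤ 11) = F(11) = 0.912874

(d) Range probability:
P(7 ≤ X ≤ 11) = P(X ≤ 11) - P(X ≤ 6)
                   = F(11) - F(6)
                   = 0.912874 - 0.172659
                   = 0.740215

This means approximately 74.0% of outcomes fall in the interval [7, 11].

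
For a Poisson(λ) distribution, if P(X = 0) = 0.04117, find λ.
λ = 3.1900

For a Poisson(λ) distribution, the PMF at 0 is:
P(X = 0) = λ^0 e^(-λ) / 0! = e^(-λ)

Given P(X = 0) = 0.04117:
e^(-λ) = 0.04117
-λ = ln(0.04117)
λ = -ln(0.04117) = 3.1900

Verification: e^(-3.1900) = 0.04117 ✓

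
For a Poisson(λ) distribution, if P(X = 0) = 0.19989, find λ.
λ = 1.6100

For a Poisson(λ) distribution, the PMF at 0 is:
P(X = 0) = λ^0 e^(-λ) / 0! = e^(-λ)

Given P(X = 0) = 0.19989:
e^(-λ) = 0.19989
-λ = ln(0.19989)
λ = -ln(0.19989) = 1.6100

Verification: e^(-1.6100) = 0.19989 ✓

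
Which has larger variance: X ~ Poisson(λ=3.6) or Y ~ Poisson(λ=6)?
Y has larger variance (6.0000 > 3.6000)

Compute the variance for each distribution:

X ~ Poisson(λ=3.6):
Var(X) = 3.6000

Y ~ Poisson(λ=6):
Var(Y) = 6.0000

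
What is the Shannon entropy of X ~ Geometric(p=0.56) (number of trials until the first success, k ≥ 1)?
1.2249 nats

We have X ~ Geometric(p=0.56) (number of trials until the first success, k ≥ 1).

The Shannon entropy measures the uncertainty or information content of the distribution.

For a Geometric distribution with p=0.56 (number of trials until the first success, k ≥ 1):
H(X) = 1.2249 nats

(In bits, this would be 1.7671 bits.)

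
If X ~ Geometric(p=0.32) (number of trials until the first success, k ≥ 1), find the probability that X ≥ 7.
0.098867

We have X ~ Geometric(p=0.32) (number of trials until the first success, k ≥ 1).

For discrete distributions, P(X ≥ 7) = 1 - P(X ≤ 6).

P(X ≤ 6) = 0.901133
P(X ≥ 7) = 1 - 0.901133 = 0.098867

So there's approximately a 9.9% chance that X is at least 7.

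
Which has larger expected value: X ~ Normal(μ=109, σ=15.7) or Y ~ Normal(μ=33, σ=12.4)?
X has larger mean (109.0000 > 33.0000)

Compute the expected value for each distribution:

X ~ Normal(μ=109, σ=15.7):
E[X] = 109.0000

Y ~ Normal(μ=33, σ=12.4):
E[Y] = 33.0000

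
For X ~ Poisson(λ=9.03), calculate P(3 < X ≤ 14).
0.936773

We have X ~ Poisson(λ=9.03).

To find P(3 < X ≤ 14), we use:
P(3 < X ≤ 14) = P(X ≤ 14) - P(X ≤ 3)
                 = F(14) - F(3)
                 = 0.957554 - 0.020781
                 = 0.936773

So there's approximately a 93.7% chance that X falls in this range.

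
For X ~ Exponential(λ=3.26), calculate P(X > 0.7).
0.102080

We have X ~ Exponential(λ=3.26).

P(X > 0.7) = 1 - P(X ≤ 0.7)
                = 1 - F(0.7)
                = 1 - 0.897920
                = 0.102080

So there's approximately a 10.2% chance that X exceeds 0.7.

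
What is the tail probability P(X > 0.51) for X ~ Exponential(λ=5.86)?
0.050358

We have X ~ Exponential(λ=5.86).

P(X > 0.51) = 1 - P(X ≤ 0.51)
                = 1 - F(0.51)
                = 1 - 0.949642
                = 0.050358

So there's approximately a 5.0% chance that X exceeds 0.51.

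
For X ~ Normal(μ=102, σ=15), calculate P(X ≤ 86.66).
0.153233

We have X ~ Normal(μ=102, σ=15).

The CDF gives us P(X ≤ k).

Using the CDF:
P(X ≤ 86.66) = 0.153233

This means there's approximately a 15.3% chance that X is at most 86.66.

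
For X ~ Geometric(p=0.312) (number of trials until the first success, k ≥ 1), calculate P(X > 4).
0.224055

We have X ~ Geometric(p=0.312) (number of trials until the first success, k ≥ 1).

P(X > 4) = 1 - P(X ≤ 4)
                = 1 - F(4)
                = 1 - 0.775945
                = 0.224055

So there's approximately a 22.4% chance that X exceeds 4.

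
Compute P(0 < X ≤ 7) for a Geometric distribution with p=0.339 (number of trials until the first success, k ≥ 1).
0.944867

We have X ~ Geometric(p=0.339) (number of trials until the first success, k ≥ 1).

To find P(0 < X ≤ 7), we use:
P(0 < X ≤ 7) = P(X ≤ 7) - P(X ≤ 0)
                 = F(7) - F(0)
                 = 0.944867 - 0.000000
                 = 0.944867

So there's approximately a 94.5% chance that X falls in this range.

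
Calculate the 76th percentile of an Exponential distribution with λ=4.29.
0.3327

We have X ~ Exponential(λ=4.29).

We want to find x such that P(X ≤ x) = 0.76.

This is the 76th percentile, which means 76% of values fall below this point.

Using the inverse CDF (quantile function):
x = F⁻¹(0.76) = 0.3327

Verification: P(X ≤ 0.3327) = 0.76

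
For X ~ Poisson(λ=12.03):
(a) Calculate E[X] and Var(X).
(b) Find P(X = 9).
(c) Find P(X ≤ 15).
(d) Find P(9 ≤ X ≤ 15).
(a) E[X] = 12.0300, Var(X) = 12.0300
(b) P(X = 9) = 0.086709
(c) P(X ≤ 15) = 0.842236
(d) P(9 ≤ X ≤ 15) = 0.689164

We have X ~ Poisson(λ=12.03).

(a) Moments:
E[X] = 12.0300
Var(X) = 12.0300
σ = √Var(X) = 3.4684

(b) Point probability using PMF:
P(X = 9) = 0.086709

(c) Cumulative probability using CDF:
P(X ≤ 15) = F(15) = 0.842236

(d) Range probability:
P(9 ≤ X ≤ 15) = P(X ≤ 15) - P(X ≤ 8)
                   = F(15) - F(8)
                   = 0.842236 - 0.153072
                   = 0.689164

This means approximately 68.9% of outcomes fall in the interval [9, 15].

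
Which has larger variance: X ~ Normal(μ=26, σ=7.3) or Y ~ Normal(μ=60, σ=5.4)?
X has larger variance (53.2900 > 29.1600)

Compute the variance for each distribution:

X ~ Normal(μ=26, σ=7.3):
Var(X) = 53.2900

Y ~ Normal(μ=60, σ=5.4):
Var(Y) = 29.1600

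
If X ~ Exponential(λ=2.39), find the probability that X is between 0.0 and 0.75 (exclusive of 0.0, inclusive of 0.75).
0.833457

We have X ~ Exponential(λ=2.39).

To find P(0.0 < X ≤ 0.75), we use:
P(0.0 < X ≤ 0.75) = P(X ≤ 0.75) - P(X ≤ 0.0)
                 = F(0.75) - F(0.0)
                 = 0.833457 - 0.000000
                 = 0.833457

So there's approximately a 83.3% chance that X falls in this range.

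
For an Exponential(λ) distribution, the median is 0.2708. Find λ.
λ = 2.5596

For X ~ Exponential(λ), the CDF is F(x) = 1 - e^(-λx).
The median m satisfies F(m) = 0.5:
1 - e^(-λm) = 0.5
e^(-λm) = 0.5
λm = ln(2)
m = ln(2) / λ

Given m = 0.2708:
λ = ln(2) / 0.2708 = 0.693147 / 0.2708 = 2.5596

Verification: ln(2) / 2.5596 = 0.2708 ✓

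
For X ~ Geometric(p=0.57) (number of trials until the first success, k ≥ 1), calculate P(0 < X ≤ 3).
0.920493

We have X ~ Geometric(p=0.57) (number of trials until the first success, k ≥ 1).

To find P(0 < X ≤ 3), we use:
P(0 < X ≤ 3) = P(X ≤ 3) - P(X ≤ 0)
                 = F(3) - F(0)
                 = 0.920493 - 0.000000
                 = 0.920493

So there's approximately a 92.0% chance that X falls in this range.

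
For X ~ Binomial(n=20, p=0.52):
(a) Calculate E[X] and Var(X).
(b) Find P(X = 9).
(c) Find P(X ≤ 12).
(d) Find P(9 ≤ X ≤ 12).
(a) E[X] = 10.4000, Var(X) = 4.9920
(b) P(X = 9) = 0.145509
(c) P(X ≤ 12) = 0.826079
(d) P(9 ≤ X ≤ 12) = 0.628429

We have X ~ Binomial(n=20, p=0.52).

(a) Moments:
E[X] = 10.4000
Var(X) = 4.9920
σ = √Var(X) = 2.2343

(b) Point probability using PMF:
P(X = 9) = 0.145509

(c) Cumulative probability using CDF:
P(X ≤ 12) = F(12) = 0.826079

(d) Range probability:
P(9 ≤ X ≤ 12) = P(X ≤ 12) - P(X ≤ 8)
                   = F(12) - F(8)
                   = 0.826079 - 0.197650
                   = 0.628429

This means approximately 62.8% of outcomes fall in the interval [9, 12].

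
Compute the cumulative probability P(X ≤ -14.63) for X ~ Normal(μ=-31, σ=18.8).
0.808053

We have X ~ Normal(μ=-31, σ=18.8).

The CDF gives us P(X ≤ k).

Using the CDF:
P(X ≤ -14.63) = 0.808053

This means there's approximately a 80.8% chance that X is at most -14.63.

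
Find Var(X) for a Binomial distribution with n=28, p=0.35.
6.3700

We have X ~ Binomial(n=28, p=0.35).

For a Binomial distribution with n=28, p=0.35:
Var(X) = 6.3700

The variance measures the spread of the distribution around the mean.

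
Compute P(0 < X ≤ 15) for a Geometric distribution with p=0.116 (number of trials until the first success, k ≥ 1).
0.842680

We have X ~ Geometric(p=0.116) (number of trials until the first success, k ≥ 1).

To find P(0 < X ≤ 15), we use:
P(0 < X ≤ 15) = P(X ≤ 15) - P(X ≤ 0)
                 = F(15) - F(0)
                 = 0.842680 - 0.000000
                 = 0.842680

So there's approximately a 84.3% chance that X falls in this range.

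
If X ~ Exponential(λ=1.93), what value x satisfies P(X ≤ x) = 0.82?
0.8885

We have X ~ Exponential(λ=1.93).

We want to find x such that P(X ≤ x) = 0.82.

This is the 82nd percentile, which means 82% of values fall below this point.

Using the inverse CDF (quantile function):
x = F⁻¹(0.82) = 0.8885

Verification: P(X ≤ 0.8885) = 0.82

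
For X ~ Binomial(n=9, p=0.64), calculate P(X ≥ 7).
0.314408

We have X ~ Binomial(n=9, p=0.64).

For discrete distributions, P(X ≥ 7) = 1 - P(X ≤ 6).

P(X ≤ 6) = 0.685592
P(X ≥ 7) = 1 - 0.685592 = 0.314408

So there's approximately a 31.4% chance that X is at least 7.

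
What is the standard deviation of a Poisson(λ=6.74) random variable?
2.5962

We have X ~ Poisson(λ=6.74).

For a Poisson distribution with λ=6.74:
σ = √Var(X) = 2.5962

The standard deviation is the square root of the variance.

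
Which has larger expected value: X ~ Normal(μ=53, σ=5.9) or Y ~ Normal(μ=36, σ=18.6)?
X has larger mean (53.0000 > 36.0000)

Compute the expected value for each distribution:

X ~ Normal(μ=53, σ=5.9):
E[X] = 53.0000

Y ~ Normal(μ=36, σ=18.6):
E[Y] = 36.0000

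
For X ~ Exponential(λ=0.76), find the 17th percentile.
0.2452

We have X ~ Exponential(λ=0.76).

We want to find x such that P(X ≤ x) = 0.17.

This is the 17th percentile, which means 17% of values fall below this point.

Using the inverse CDF (quantile function):
x = F⁻¹(0.17) = 0.2452

Verification: P(X ≤ 0.2452) = 0.17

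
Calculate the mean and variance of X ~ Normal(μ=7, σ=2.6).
E[X] = 7.0000, Var(X) = 6.7600

We have X ~ Normal(μ=7, σ=2.6).

For a Normal distribution with μ=7, σ=2.6:

Expected value:
E[X] = 7.0000

Variance:
Var(X) = 6.7600

Standard deviation:
σ = √Var(X) = 2.6000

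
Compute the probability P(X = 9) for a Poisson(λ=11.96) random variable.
0.088238

We have X ~ Poisson(λ=11.96).

For a Poisson distribution, the PMF gives us the probability of each outcome.

Using the PMF formula:
P(X = 9) = 0.088238

Rounded to 4 decimal places: 0.0882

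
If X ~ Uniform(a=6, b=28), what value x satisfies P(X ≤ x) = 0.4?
14.8000

We have X ~ Uniform(a=6, b=28).

We want to find x such that P(X ≤ x) = 0.4.

This is the 40th percentile, which means 40% of values fall below this point.

Using the inverse CDF (quantile function):
x = F⁻¹(0.4) = 14.8000

Verification: P(X ≤ 14.8000) = 0.4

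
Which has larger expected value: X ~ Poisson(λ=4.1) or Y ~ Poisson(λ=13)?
Y has larger mean (13.0000 > 4.1000)

Compute the expected value for each distribution:

X ~ Poisson(λ=4.1):
E[X] = 4.1000

Y ~ Poisson(λ=13):
E[Y] = 13.0000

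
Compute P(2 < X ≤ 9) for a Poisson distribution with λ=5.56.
0.858313

We have X ~ Poisson(λ=5.56).

To find P(2 < X ≤ 9), we use:
P(2 < X ≤ 9) = P(X ≤ 9) - P(X ≤ 2)
                 = F(9) - F(2)
                 = 0.943051 - 0.084738
                 = 0.858313

So there's approximately a 85.8% chance that X falls in this range.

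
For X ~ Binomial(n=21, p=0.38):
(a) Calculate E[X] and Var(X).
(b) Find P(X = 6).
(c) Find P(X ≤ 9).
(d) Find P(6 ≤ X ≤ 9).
(a) E[X] = 7.9800, Var(X) = 4.9476
(b) P(X = 6) = 0.125629
(c) P(X ≤ 9) = 0.755446
(d) P(6 ≤ X ≤ 9) = 0.624270

We have X ~ Binomial(n=21, p=0.38).

(a) Moments:
E[X] = 7.9800
Var(X) = 4.9476
σ = √Var(X) = 2.2243

(b) Point probability using PMF:
P(X = 6) = 0.125629

(c) Cumulative probability using CDF:
P(X ≤ 9) = F(9) = 0.755446

(d) Range probability:
P(6 ≤ X ≤ 9) = P(X ≤ 9) - P(X ≤ 5)
                   = F(9) - F(5)
                   = 0.755446 - 0.131175
                   = 0.624270

This means approximately 62.4% of outcomes fall in the interval [6, 9].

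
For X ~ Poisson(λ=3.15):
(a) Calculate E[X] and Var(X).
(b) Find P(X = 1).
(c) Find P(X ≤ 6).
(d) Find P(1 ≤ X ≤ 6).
(a) E[X] = 3.1500, Var(X) = 3.1500
(b) P(X = 1) = 0.134984
(c) P(X ≤ 6) = 0.958354
(d) P(1 ≤ X ≤ 6) = 0.915502

We have X ~ Poisson(λ=3.15).

(a) Moments:
E[X] = 3.1500
Var(X) = 3.1500
σ = √Var(X) = 1.7748

(b) Point probability using PMF:
P(X = 1) = 0.134984

(c) Cumulative probability using CDF:
P(X ≤ 6) = F(6) = 0.958354

(d) Range probability:
P(1 ≤ X ≤ 6) = P(X ≤ 6) - P(X ≤ 0)
                   = F(6) - F(0)
                   = 0.958354 - 0.042852
                   = 0.915502

This means approximately 91.6% of outcomes fall in the interval [1, 6].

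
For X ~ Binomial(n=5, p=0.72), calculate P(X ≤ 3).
0.430274

We have X ~ Binomial(n=5, p=0.72).

The CDF gives us P(X ≤ k).

Using the CDF:
P(X ≤ 3) = 0.430274

This means there's approximately a 43.0% chance that X is at most 3.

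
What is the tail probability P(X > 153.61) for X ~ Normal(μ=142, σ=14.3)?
0.208428

We have X ~ Normal(μ=142, σ=14.3).

P(X > 153.61) = 1 - P(X ≤ 153.61)
                = 1 - F(153.61)
                = 1 - 0.791572
                = 0.208428

So there's approximately a 20.8% chance that X exceeds 153.61.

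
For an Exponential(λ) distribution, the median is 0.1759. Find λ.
λ = 3.9406

For X ~ Exponential(λ), the CDF is F(x) = 1 - e^(-λx).
The median m satisfies F(m) = 0.5:
1 - e^(-λm) = 0.5
e^(-λm) = 0.5
λm = ln(2)
m = ln(2) / λ

Given m = 0.1759:
λ = ln(2) / 0.1759 = 0.693147 / 0.1759 = 3.9406

Verification: ln(2) / 3.9406 = 0.1759 ✓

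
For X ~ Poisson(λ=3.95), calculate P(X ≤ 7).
0.951788

We have X ~ Poisson(λ=3.95).

The CDF gives us P(X ≤ k).

Using the CDF:
P(X ≤ 7) = 0.951788

This means there's approximately a 95.2% chance that X is at most 7.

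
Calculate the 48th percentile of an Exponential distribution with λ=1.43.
0.4573

We have X ~ Exponential(λ=1.43).

We want to find x such that P(X ≤ x) = 0.48.

This is the 48th percentile, which means 48% of values fall below this point.

Using the inverse CDF (quantile function):
x = F⁻¹(0.48) = 0.4573

Verification: P(X ≤ 0.4573) = 0.48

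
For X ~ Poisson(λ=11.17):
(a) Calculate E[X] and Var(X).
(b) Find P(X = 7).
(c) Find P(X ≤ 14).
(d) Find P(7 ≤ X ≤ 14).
(a) E[X] = 11.1700, Var(X) = 11.1700
(b) P(X = 7) = 0.060656
(c) P(X ≤ 14) = 0.841392
(d) P(7 ≤ X ≤ 14) = 0.769499

We have X ~ Poisson(λ=11.17).

(a) Moments:
E[X] = 11.1700
Var(X) = 11.1700
σ = √Var(X) = 3.3422

(b) Point probability using PMF:
P(X = 7) = 0.060656

(c) Cumulative probability using CDF:
P(X ≤ 14) = F(14) = 0.841392

(d) Range probability:
P(7 ≤ X ≤ 14) = P(X ≤ 14) - P(X ≤ 6)
                   = F(14) - F(6)
                   = 0.841392 - 0.071893
                   = 0.769499

This means approximately 76.9% of outcomes fall in the interval [7, 14].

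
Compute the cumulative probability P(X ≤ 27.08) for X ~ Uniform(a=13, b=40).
0.521481

We have X ~ Uniform(a=13, b=40).

The CDF gives us P(X ≤ k).

Using the CDF:
P(X ≤ 27.08) = 0.521481

This means there's approximately a 52.1% chance that X is at most 27.08.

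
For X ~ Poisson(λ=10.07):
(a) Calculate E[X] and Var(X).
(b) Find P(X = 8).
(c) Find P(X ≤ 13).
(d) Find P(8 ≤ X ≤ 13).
(a) E[X] = 10.0700, Var(X) = 10.0700
(b) P(X = 8) = 0.111012
(c) P(X ≤ 13) = 0.859307
(d) P(8 ≤ X ≤ 13) = 0.645326

We have X ~ Poisson(λ=10.07).

(a) Moments:
E[X] = 10.0700
Var(X) = 10.0700
σ = √Var(X) = 3.1733

(b) Point probability using PMF:
P(X = 8) = 0.111012

(c) Cumulative probability using CDF:
P(X ≤ 13) = F(13) = 0.859307

(d) Range probability:
P(8 ≤ X ≤ 13) = P(X ≤ 13) - P(X ≤ 7)
                   = F(13) - F(7)
                   = 0.859307 - 0.213981
                   = 0.645326

This means approximately 64.5% of outcomes fall in the interval [8, 13].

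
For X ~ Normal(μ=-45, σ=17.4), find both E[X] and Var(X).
E[X] = -45.0000, Var(X) = 302.7600

We have X ~ Normal(μ=-45, σ=17.4).

For a Normal distribution with μ=-45, σ=17.4:

Expected value:
E[X] = -45.0000

Variance:
Var(X) = 302.7600

Standard deviation:
σ = √Var(X) = 17.4000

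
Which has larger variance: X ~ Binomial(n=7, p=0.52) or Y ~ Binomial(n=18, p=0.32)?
Y has larger variance (3.9168 > 1.7472)

Compute the variance for each distribution:

X ~ Binomial(n=7, p=0.52):
Var(X) = 1.7472

Y ~ Binomial(n=18, p=0.32):
Var(Y) = 3.9168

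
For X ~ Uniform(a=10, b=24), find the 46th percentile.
16.4400

We have X ~ Uniform(a=10, b=24).

We want to find x such that P(X ≤ x) = 0.46.

This is the 46th percentile, which means 46% of values fall below this point.

Using the inverse CDF (quantile function):
x = F⁻¹(0.46) = 16.4400

Verification: P(X ≤ 16.4400) = 0.46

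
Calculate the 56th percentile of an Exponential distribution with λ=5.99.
0.1371

We have X ~ Exponential(λ=5.99).

We want to find x such that P(X ≤ x) = 0.56.

This is the 56th percentile, which means 56% of values fall below this point.

Using the inverse CDF (quantile function):
x = F⁻¹(0.56) = 0.1371

Verification: P(X ≤ 0.1371) = 0.56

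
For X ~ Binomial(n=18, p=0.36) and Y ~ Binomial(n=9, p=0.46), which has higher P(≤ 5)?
Y has higher probability (P(Y ≤ 5) = 0.8183 > P(X ≤ 5) = 0.3224)

Compute P(≤ 5) for each distribution:

X ~ Binomial(n=18, p=0.36):
P(X ≤ 5) = 0.3224

Y ~ Binomial(n=9, p=0.46):
P(Y ≤ 5) = 0.8183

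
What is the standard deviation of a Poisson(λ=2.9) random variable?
1.7029

We have X ~ Poisson(λ=2.9).

For a Poisson distribution with λ=2.9:
σ = √Var(X) = 1.7029

The standard deviation is the square root of the variance.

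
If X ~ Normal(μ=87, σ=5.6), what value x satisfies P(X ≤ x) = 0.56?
87.8454

We have X ~ Normal(μ=87, σ=5.6).

We want to find x such that P(X ≤ x) = 0.56.

This is the 56th percentile, which means 56% of values fall below this point.

Using the inverse CDF (quantile function):
x = F⁻¹(0.56) = 87.8454

Verification: P(X ≤ 87.8454) = 0.56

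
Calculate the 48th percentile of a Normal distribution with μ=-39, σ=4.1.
-39.2056

We have X ~ Normal(μ=-39, σ=4.1).

We want to find x such that P(X ≤ x) = 0.48.

This is the 48th percentile, which means 48% of values fall below this point.

Using the inverse CDF (quantile function):
x = F⁻¹(0.48) = -39.2056

Verification: P(X ≤ -39.2056) = 0.48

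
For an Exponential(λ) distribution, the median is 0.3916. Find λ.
λ = 1.7700

For X ~ Exponential(λ), the CDF is F(x) = 1 - e^(-λx).
The median m satisfies F(m) = 0.5:
1 - e^(-λm) = 0.5
e^(-λm) = 0.5
λm = ln(2)
m = ln(2) / λ

Given m = 0.3916:
λ = ln(2) / 0.3916 = 0.693147 / 0.3916 = 1.7700

Verification: ln(2) / 1.7700 = 0.3916 ✓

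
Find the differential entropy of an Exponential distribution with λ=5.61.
-0.7246 nats

We have X ~ Exponential(λ=5.61).

The differential entropy measures the uncertainty or information content of the distribution.

For an Exponential distribution with λ=5.61:
h(X) = -0.7246 nats

(In bits, this would be -1.0453 bits.)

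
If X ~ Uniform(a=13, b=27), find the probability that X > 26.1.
0.064286

We have X ~ Uniform(a=13, b=27).

P(X > 26.1) = 1 - P(X ≤ 26.1)
                = 1 - F(26.1)
                = 1 - 0.935714
                = 0.064286

So there's approximately a 6.4% chance that X exceeds 26.1.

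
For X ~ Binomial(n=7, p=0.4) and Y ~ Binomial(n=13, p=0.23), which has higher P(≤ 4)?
X has higher probability (P(X ≤ 4) = 0.9037 > P(Y ≤ 4) = 0.8415)

Compute P(≤ 4) for each distribution:

X ~ Binomial(n=7, p=0.4):
P(X ≤ 4) = 0.9037

Y ~ Binomial(n=13, p=0.23):
P(Y ≤ 4) = 0.8415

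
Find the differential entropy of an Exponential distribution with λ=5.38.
-0.6827 nats

We have X ~ Exponential(λ=5.38).

The differential entropy measures the uncertainty or information content of the distribution.

For an Exponential distribution with λ=5.38:
h(X) = -0.6827 nats

(In bits, this would be -0.9849 bits.)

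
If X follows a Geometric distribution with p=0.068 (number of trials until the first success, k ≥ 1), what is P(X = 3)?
0.059066

We have X ~ Geometric(p=0.068) (number of trials until the first success, k ≥ 1).

For a Geometric distribution, the PMF gives us the probability of each outcome.

Using the PMF formula:
P(X = 3) = 0.059066

Rounded to 4 decimal places: 0.0591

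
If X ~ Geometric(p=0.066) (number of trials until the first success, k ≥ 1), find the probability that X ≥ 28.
0.158258

We have X ~ Geometric(p=0.066) (number of trials until the first success, k ≥ 1).

For discrete distributions, P(X ≥ 28) = 1 - P(X ≤ 27).

P(X ≤ 27) = 0.841742
P(X ≥ 28) = 1 - 0.841742 = 0.158258

So there's approximately a 15.8% chance that X is at least 28.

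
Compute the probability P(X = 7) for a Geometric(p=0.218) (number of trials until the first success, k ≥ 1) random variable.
0.049854

We have X ~ Geometric(p=0.218) (number of trials until the first success, k ≥ 1).

For a Geometric distribution, the PMF gives us the probability of each outcome.

Using the PMF formula:
P(X = 7) = 0.049854

Rounded to 4 decimal places: 0.0499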